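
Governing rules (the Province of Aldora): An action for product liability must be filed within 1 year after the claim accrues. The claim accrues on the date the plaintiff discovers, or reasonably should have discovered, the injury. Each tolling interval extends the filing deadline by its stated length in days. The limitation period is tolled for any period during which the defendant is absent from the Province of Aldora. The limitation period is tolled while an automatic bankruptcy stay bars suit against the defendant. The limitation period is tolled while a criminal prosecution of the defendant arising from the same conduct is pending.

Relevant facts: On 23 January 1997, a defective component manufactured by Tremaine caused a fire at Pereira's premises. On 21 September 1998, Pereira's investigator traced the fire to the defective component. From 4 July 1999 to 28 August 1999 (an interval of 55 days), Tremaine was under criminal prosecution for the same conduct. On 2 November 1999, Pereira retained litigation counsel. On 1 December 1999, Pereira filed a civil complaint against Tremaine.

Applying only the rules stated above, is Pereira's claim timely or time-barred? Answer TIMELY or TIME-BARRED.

Under the discovery rule, the claim accrued on 21 September 1998, when Pereira discovered the injury — not on the 23 January 1997 date of the underlying act.
Adding the 1 year base period to 21 September 1998 gives a deadline of 21 September 1999, before any tolling.
The pending criminal prosecution from 4 July 1999 to 28 August 1999 tolled the period for 55 days, extending the deadline to 15 November 1999.
Nothing else in the chronology tolls or restarts the period.
The 1 December 1999 filing falls after the 15 November 1999 deadline; the claim is time-barred.

TIME-BARRED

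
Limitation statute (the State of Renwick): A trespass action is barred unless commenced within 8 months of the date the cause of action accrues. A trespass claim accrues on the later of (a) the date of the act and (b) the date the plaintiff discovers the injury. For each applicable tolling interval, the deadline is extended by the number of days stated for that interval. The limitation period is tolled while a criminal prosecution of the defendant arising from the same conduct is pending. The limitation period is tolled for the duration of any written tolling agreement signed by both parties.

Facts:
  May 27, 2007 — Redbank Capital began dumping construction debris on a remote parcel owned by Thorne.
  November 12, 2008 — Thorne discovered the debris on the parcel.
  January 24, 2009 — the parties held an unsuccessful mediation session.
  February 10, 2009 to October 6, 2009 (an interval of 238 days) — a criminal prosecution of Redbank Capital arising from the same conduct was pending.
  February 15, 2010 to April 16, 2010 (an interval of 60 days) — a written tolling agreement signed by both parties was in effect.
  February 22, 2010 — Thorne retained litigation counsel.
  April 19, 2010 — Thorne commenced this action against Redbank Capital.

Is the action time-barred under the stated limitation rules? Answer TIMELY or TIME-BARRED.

Because discovery on November 12, 2008 post-dates the May 27, 2007 act, accrual under the later-of rule falls on November 12, 2008.
The untolled deadline — 8 months after November 12, 2008 — is July 12, 2009.
The pending criminal prosecution from February 10, 2009 to October 6, 2009 tolled the period for 238 days, extending the deadline to March 7, 2010.
The written tolling agreement from February 15, 2010 to April 16, 2010 tolled the period for 60 days, extending the deadline to May 6, 2010.
The other events in the timeline have no effect on the limitation period under the stated rules.
The April 19, 2010 filing precedes the May 6, 2010 deadline; the claim is timely.

TIMELY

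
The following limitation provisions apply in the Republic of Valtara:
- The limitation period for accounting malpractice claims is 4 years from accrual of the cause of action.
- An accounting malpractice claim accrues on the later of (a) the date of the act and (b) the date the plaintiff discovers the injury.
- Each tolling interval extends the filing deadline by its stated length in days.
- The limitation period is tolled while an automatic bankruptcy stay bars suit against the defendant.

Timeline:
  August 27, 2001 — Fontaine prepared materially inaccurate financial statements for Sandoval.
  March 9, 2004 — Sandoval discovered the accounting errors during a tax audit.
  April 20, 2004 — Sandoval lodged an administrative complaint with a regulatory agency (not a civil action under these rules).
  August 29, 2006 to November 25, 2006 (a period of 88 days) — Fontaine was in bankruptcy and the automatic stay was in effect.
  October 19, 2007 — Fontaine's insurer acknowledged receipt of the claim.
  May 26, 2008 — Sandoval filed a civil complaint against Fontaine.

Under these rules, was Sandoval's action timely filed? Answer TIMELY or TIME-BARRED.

TIMELY

Taking the later of the act (August 27, 2001) and discovery (March 9, 2004), the claim accrued on March 9, 2004.
4 years from March 9, 2004 is March 9, 2008.
The automatic bankruptcy stay from August 29, 2006 to November 25, 2006 tolled the period for 88 days, extending the deadline to June 5, 2008.
The other events in the timeline have no effect on the limitation period under the stated rules.
The May 26, 2008 filing precedes the June 5, 2008 deadline; the claim is timely.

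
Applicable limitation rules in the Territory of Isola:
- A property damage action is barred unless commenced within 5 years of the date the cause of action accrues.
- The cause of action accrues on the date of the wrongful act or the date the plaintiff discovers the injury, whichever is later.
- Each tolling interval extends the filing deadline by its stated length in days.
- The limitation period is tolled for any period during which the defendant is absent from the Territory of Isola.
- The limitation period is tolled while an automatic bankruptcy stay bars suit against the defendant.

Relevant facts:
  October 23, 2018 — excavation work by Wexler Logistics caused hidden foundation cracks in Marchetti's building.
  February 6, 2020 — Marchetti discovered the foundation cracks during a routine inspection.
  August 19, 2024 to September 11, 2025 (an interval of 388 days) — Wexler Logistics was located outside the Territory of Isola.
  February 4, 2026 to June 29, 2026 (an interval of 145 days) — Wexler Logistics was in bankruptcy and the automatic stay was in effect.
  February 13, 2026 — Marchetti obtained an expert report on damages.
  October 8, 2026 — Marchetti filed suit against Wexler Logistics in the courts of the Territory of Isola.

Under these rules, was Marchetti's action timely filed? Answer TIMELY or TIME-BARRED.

Taking the later of the act (October 23, 2018) and discovery (February 6, 2020), the claim accrued on February 6, 2020.
Adding the 5 years base period to February 6, 2020 gives a deadline of February 6, 2025, before any tolling.
The defendant's absence from the jurisdiction from August 19, 2024 to September 11, 2025 tolled the period for 388 days, extending the deadline to March 1, 2026.
The automatic bankruptcy stay from February 4, 2026 to June 29, 2026 tolled the period for 145 days, extending the deadline to July 24, 2026.
None of the other events listed affects the running of the period under the stated rules.
Filing on October 8, 2026 missed the July 24, 2026 deadline — the action is time-barred.

TIME-BARRED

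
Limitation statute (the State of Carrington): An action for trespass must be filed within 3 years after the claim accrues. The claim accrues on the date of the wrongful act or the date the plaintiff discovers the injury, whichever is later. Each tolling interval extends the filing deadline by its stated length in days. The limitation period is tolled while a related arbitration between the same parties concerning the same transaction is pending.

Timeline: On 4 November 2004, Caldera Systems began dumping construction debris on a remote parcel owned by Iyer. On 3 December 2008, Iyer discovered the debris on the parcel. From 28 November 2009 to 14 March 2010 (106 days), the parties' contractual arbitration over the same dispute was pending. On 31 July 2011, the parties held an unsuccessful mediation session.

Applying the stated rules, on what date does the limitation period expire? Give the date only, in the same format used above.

Because discovery on 3 December 2008 post-dates the 4 November 2004 act, accrual under the later-of rule falls on 3 December 2008.
The untolled deadline — 3 years after 3 December 2008 — is 3 December 2011.
Because the pending related arbitration ran from 28 November 2009 to 14 March 2010, the deadline is extended by 106 days to 18 March 2012.
None of the other events listed affects the running of the period under the stated rules.

18 March 2012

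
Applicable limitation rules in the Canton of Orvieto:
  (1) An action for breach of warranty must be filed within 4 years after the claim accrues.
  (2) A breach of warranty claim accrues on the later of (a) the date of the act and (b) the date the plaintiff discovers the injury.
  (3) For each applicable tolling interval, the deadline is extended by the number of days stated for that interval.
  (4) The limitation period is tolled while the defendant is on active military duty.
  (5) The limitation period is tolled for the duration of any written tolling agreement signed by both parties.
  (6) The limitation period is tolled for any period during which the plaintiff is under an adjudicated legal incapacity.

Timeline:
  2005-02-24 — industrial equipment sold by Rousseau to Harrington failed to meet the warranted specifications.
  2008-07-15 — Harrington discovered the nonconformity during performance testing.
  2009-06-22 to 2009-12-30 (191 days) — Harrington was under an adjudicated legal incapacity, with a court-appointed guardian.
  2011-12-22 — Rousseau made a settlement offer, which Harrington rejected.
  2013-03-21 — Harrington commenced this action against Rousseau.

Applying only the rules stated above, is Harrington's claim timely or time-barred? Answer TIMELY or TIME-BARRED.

The claim accrued on 2008-07-15 — the later of the 2005-02-24 act and the 2008-07-15 discovery.
4 years from 2008-07-15 is 2012-07-15.
The plaintiff's legal incapacity from 2009-06-22 to 2009-12-30 tolled the period for 191 days, extending the deadline to 2013-01-22.
Nothing else in the chronology tolls or restarts the period.
Harrington filed on 2013-03-21, after the 2013-01-22 deadline, so the action is time-barred.

TIME-BARRED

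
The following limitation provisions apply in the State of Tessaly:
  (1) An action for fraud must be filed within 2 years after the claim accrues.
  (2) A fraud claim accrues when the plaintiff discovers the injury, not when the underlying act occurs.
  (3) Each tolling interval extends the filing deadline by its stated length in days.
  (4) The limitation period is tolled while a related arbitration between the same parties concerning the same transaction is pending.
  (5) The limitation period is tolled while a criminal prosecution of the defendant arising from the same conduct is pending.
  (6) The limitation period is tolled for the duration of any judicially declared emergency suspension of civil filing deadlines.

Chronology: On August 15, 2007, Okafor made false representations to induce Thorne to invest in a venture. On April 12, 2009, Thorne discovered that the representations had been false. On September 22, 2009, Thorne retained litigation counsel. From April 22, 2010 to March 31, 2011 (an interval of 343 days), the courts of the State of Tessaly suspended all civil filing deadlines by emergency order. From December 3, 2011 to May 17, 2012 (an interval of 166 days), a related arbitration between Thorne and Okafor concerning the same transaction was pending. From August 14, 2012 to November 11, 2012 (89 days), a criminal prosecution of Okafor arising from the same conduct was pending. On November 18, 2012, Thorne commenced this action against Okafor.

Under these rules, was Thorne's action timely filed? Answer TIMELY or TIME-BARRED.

TIMELY

Under the discovery rule, the claim accrued on April 12, 2009, when Thorne discovered the injury — not on the August 15, 2007 date of the underlying act.
2 years from April 12, 2009 is April 12, 2011.
The emergency suspension of filing deadlines from April 22, 2010 to March 31, 2011 tolled the period for 343 days, extending the deadline to March 20, 2012.
The period was tolled for 166 days by the pending related arbitration (December 3, 2011 to May 17, 2012), pushing the deadline to September 2, 2012.
The period was tolled for 89 days by the pending criminal prosecution (August 14, 2012 to November 11, 2012), pushing the deadline to November 30, 2012.
The other events in the timeline have no effect on the limitation period under the stated rules.
Filing on November 18, 2012 beat the November 30, 2012 deadline — the action is timely.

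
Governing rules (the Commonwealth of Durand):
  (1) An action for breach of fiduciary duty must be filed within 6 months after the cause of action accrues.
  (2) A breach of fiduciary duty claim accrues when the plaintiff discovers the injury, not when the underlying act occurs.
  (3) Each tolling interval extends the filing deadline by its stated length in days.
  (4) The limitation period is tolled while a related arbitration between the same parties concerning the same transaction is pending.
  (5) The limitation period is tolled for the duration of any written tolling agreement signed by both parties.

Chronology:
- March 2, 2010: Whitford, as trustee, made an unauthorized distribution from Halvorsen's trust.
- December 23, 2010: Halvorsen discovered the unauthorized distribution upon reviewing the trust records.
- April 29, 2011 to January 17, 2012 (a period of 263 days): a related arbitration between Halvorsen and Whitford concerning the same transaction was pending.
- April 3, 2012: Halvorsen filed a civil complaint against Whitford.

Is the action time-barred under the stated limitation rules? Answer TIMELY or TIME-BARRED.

TIME-BARRED

Accrual is tied to discovery, so the period began on December 23, 2010 rather than on March 2, 2010 when the act occurred.
Adding the 6 months base period to December 23, 2010 gives a deadline of June 23, 2011, before any tolling.
Because the pending related arbitration ran from April 29, 2011 to January 17, 2012, the deadline is extended by 263 days to March 12, 2012.
Halvorsen filed on April 3, 2012, after the March 12, 2012 deadline, so the action is time-barred.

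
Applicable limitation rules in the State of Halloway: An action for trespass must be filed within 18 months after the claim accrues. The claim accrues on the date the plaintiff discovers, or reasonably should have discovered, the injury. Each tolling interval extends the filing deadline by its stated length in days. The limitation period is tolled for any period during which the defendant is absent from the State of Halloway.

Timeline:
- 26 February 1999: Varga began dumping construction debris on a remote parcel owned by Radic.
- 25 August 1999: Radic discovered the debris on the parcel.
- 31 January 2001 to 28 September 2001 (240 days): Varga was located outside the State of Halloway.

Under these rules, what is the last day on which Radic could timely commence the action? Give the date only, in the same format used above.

The claim did not accrue until Radic discovered the injury on 25 August 1999; the 26 February 1999 act date does not start the clock under the stated rule.
Adding the 18 months base period to 25 August 1999 gives a deadline of 25 February 2001, before any tolling.
The period was tolled for 240 days by the defendant's absence from the jurisdiction (31 January 2001 to 28 September 2001), pushing the deadline to 23 October 2001.

23 October 2001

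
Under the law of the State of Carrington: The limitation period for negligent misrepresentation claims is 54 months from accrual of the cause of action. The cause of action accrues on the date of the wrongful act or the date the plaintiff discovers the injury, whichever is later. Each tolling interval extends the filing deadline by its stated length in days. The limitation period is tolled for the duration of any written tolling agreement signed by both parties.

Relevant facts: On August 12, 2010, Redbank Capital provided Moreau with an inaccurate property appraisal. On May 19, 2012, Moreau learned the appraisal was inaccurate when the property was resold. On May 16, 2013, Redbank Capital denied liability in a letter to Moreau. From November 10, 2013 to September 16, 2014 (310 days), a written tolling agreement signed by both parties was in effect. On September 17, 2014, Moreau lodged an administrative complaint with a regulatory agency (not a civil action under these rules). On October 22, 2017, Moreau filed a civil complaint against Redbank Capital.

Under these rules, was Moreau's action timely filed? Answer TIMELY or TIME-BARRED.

TIME-BARRED

Taking the later of the act (August 12, 2010) and discovery (May 19, 2012), the claim accrued on May 19, 2012.
Adding the 54 months base period to May 19, 2012 gives a deadline of November 19, 2016, before any tolling.
The period was tolled for 310 days by the written tolling agreement (November 10, 2013 to September 16, 2014), pushing the deadline to September 25, 2017.
None of the other events listed affects the running of the period under the stated rules.
Moreau filed on October 22, 2017, after the September 25, 2017 deadline, so the action is time-barred.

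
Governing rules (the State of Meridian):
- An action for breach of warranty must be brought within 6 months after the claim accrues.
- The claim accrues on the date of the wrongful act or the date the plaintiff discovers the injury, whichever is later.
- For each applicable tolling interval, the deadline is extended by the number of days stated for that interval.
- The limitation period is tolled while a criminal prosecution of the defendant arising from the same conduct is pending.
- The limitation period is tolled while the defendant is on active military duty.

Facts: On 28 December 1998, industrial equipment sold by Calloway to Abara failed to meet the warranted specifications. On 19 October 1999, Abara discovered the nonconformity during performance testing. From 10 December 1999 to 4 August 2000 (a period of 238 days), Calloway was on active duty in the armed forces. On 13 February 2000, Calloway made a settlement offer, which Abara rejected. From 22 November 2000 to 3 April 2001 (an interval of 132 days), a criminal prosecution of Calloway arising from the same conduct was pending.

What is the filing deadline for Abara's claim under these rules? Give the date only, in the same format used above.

Taking the later of the act (28 December 1998) and discovery (19 October 1999), the claim accrued on 19 October 1999.
The untolled deadline — 6 months after 19 October 1999 — is 19 April 2000.
Because the defendant's active military service ran from 10 December 1999 to 4 August 2000, the deadline is extended by 238 days to 13 December 2000.
The period was tolled for 132 days by the pending criminal prosecution (22 November 2000 to 3 April 2001), pushing the deadline to 24 April 2001.
None of the other events listed affects the running of the period under the stated rules.

24 April 2001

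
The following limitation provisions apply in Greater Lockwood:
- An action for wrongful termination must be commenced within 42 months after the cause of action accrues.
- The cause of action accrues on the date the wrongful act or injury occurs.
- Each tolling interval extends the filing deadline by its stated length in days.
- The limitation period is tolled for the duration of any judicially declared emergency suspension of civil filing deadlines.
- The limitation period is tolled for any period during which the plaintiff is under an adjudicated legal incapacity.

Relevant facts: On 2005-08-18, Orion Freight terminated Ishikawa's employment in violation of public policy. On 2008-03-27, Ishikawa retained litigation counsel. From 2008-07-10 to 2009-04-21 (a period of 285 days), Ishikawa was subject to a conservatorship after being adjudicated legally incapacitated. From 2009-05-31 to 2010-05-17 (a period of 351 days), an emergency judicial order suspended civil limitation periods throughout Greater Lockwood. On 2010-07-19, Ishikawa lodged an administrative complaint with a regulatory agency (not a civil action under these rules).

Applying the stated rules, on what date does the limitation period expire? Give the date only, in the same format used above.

2010-11-16

The cause of action accrued on 2005-08-18, the date of the act.
The untolled deadline — 42 months after 2005-08-18 — is 2009-02-18.
Because the plaintiff's legal incapacity ran from 2008-07-10 to 2009-04-21, the deadline is extended by 285 days to 2009-11-30.
Because the emergency suspension of filing deadlines ran from 2009-05-31 to 2010-05-17, the deadline is extended by 351 days to 2010-11-16.
Nothing else in the chronology tolls or restarts the period.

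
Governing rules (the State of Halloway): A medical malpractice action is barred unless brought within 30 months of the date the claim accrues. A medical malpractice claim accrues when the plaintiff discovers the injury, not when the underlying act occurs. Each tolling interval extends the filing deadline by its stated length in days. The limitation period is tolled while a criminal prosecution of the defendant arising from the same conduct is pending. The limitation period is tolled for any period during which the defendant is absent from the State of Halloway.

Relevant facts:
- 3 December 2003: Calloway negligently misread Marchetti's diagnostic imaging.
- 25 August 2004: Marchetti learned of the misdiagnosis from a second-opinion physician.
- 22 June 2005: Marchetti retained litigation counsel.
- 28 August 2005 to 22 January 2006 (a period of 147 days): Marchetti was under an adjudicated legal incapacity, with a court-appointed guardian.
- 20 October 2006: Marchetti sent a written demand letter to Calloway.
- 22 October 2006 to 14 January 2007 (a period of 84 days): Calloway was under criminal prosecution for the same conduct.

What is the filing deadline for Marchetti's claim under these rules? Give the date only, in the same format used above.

The claim did not accrue until Marchetti discovered the injury on 25 August 2004; the 3 December 2003 act date does not start the clock under the stated rule.
30 months from 25 August 2004 is 25 February 2007.
Because the pending criminal prosecution ran from 22 October 2006 to 14 January 2007, the deadline is extended by 84 days to 20 May 2007.
The plaintiff's legal incapacity from 28 August 2005 to 22 January 2006 does not toll the period, because no stated rule makes the plaintiff's incapacity a tolling event.
Nothing else in the chronology tolls or restarts the period.

20 May 2007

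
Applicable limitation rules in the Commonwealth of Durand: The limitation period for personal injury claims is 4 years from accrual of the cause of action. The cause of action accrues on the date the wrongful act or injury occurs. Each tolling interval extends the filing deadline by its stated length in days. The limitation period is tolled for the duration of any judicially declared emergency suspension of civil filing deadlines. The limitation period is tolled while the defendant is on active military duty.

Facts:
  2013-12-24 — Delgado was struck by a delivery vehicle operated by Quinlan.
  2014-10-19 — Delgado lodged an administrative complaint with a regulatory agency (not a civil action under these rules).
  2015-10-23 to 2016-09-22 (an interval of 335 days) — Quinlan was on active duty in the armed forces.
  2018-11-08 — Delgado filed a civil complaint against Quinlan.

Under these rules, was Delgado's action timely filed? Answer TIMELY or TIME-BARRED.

The cause of action accrued on 2013-12-24, the date of the act.
Adding the 4 years base period to 2013-12-24 gives a deadline of 2017-12-24, before any tolling.
The defendant's active military service from 2015-10-23 to 2016-09-22 tolled the period for 335 days, extending the deadline to 2018-11-24.
Nothing else in the chronology tolls or restarts the period.
Filing on 2018-11-08 beat the 2018-11-24 deadline — the action is timely.

TIMELY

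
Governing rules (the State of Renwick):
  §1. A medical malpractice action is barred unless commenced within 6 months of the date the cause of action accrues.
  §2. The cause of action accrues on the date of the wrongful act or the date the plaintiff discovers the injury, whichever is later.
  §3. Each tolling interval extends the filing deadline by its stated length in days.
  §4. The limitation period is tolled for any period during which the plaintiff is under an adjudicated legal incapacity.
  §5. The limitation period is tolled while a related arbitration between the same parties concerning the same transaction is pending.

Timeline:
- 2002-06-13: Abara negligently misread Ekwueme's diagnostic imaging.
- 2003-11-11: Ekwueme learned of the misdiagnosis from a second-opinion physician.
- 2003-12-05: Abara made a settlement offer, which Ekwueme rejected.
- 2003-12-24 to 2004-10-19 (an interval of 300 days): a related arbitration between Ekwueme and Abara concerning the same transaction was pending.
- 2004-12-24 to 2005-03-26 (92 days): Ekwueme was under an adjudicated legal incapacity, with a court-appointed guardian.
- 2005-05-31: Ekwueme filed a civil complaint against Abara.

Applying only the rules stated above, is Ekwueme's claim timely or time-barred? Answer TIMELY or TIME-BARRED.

Because discovery on 2003-11-11 post-dates the 2002-06-13 act, accrual under the later-of rule falls on 2003-11-11.
The untolled deadline — 6 months after 2003-11-11 — is 2004-05-11.
The pending related arbitration from 2003-12-24 to 2004-10-19 tolled the period for 300 days, extending the deadline to 2005-03-07.
Because the plaintiff's legal incapacity ran from 2004-12-24 to 2005-03-26, the deadline is extended by 92 days to 2005-06-07.
Nothing else in the chronology tolls or restarts the period.
The 2005-05-31 filing precedes the 2005-06-07 deadline; the claim is timely.

TIMELY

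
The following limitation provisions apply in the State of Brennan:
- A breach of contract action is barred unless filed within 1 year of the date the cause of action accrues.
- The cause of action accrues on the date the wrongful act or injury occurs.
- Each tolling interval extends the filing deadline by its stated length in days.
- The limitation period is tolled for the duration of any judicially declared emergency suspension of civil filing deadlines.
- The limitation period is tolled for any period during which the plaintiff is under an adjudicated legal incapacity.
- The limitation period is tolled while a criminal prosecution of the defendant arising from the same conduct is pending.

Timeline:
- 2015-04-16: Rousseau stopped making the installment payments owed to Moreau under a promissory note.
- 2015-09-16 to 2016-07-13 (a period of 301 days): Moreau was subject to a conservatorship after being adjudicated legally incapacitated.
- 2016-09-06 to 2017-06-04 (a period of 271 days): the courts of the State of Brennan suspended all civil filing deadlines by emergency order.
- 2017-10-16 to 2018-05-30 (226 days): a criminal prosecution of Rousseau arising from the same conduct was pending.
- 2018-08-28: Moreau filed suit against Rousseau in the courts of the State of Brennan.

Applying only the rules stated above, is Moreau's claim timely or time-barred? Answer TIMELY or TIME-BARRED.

TIME-BARRED

The cause of action accrued on 2015-04-16, the date of the act.
The untolled deadline — 1 year after 2015-04-16 — is 2016-04-16.
The plaintiff's legal incapacity from 2015-09-16 to 2016-07-13 tolled the period for 301 days, extending the deadline to 2017-02-11.
The period was tolled for 271 days by the emergency suspension of filing deadlines (2016-09-06 to 2017-06-04), pushing the deadline to 2017-11-09.
The period was tolled for 226 days by the pending criminal prosecution (2017-10-16 to 2018-05-30), pushing the deadline to 2018-06-23.
Filing on 2018-08-28 missed the 2018-06-23 deadline — the action is time-barred.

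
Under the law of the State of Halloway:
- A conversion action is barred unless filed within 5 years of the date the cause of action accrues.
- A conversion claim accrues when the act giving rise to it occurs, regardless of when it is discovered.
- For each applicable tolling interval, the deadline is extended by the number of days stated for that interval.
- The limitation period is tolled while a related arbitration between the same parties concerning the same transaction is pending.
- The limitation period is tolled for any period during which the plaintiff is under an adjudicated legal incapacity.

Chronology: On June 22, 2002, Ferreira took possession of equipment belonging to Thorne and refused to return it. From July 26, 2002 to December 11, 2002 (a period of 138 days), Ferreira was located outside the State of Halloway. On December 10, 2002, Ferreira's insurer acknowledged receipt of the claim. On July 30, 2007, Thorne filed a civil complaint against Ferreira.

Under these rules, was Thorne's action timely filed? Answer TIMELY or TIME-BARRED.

TIME-BARRED

The cause of action accrued on June 22, 2002, the date of the act.
Adding the 5 years base period to June 22, 2002 gives a deadline of June 22, 2007, before any tolling.
The defendant's absence from the jurisdiction from July 26, 2002 to December 11, 2002 does not toll the period, because no stated rule makes the defendant's absence a tolling event.
The other events in the timeline have no effect on the limitation period under the stated rules.
Filing on July 30, 2007 missed the June 22, 2007 deadline — the action is time-barred.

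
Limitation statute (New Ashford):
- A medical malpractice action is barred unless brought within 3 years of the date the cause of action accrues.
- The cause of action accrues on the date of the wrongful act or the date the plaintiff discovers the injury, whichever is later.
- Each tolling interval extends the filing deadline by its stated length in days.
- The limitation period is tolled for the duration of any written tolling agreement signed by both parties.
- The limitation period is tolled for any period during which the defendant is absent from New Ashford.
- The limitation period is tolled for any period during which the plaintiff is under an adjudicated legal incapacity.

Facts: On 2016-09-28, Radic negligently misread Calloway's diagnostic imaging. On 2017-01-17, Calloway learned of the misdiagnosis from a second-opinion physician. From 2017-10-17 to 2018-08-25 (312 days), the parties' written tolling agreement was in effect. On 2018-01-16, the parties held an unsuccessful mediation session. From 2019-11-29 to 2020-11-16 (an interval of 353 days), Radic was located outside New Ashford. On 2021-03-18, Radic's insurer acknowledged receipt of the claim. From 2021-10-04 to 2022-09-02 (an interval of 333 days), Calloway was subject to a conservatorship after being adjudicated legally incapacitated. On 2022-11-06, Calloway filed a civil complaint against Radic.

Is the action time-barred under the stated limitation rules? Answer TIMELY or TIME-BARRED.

TIME-BARRED

The claim accrued on 2017-01-17 — the later of the 2016-09-28 act and the 2017-01-17 discovery.
The untolled deadline — 3 years after 2017-01-17 — is 2020-01-17.
The period was tolled for 312 days by the written tolling agreement (2017-10-17 to 2018-08-25), pushing the deadline to 2020-11-24.
Because the defendant's absence from the jurisdiction ran from 2019-11-29 to 2020-11-16, the deadline is extended by 353 days to 2021-11-12.
The plaintiff's legal incapacity from 2021-10-04 to 2022-09-02 tolled the period for 333 days, extending the deadline to 2022-10-11.
Nothing else in the chronology tolls or restarts the period.
Calloway filed on 2022-11-06, after the 2022-10-11 deadline, so the action is time-barred.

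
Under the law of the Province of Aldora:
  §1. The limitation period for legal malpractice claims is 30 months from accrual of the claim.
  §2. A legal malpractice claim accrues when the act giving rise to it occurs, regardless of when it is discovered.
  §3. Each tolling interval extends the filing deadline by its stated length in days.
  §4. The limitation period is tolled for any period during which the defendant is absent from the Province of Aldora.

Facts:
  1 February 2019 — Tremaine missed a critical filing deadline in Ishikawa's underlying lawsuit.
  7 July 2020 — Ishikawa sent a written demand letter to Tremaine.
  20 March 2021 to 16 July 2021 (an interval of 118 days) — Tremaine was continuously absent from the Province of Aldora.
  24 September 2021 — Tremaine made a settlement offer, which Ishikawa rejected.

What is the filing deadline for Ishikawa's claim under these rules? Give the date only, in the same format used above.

The claim accrued on 1 February 2019, the date of the act.
30 months from 1 February 2019 is 1 August 2021.
The period was tolled for 118 days by the defendant's absence from the jurisdiction (20 March 2021 to 16 July 2021), pushing the deadline to 27 November 2021.
Nothing else in the chronology tolls or restarts the period.

27 November 2021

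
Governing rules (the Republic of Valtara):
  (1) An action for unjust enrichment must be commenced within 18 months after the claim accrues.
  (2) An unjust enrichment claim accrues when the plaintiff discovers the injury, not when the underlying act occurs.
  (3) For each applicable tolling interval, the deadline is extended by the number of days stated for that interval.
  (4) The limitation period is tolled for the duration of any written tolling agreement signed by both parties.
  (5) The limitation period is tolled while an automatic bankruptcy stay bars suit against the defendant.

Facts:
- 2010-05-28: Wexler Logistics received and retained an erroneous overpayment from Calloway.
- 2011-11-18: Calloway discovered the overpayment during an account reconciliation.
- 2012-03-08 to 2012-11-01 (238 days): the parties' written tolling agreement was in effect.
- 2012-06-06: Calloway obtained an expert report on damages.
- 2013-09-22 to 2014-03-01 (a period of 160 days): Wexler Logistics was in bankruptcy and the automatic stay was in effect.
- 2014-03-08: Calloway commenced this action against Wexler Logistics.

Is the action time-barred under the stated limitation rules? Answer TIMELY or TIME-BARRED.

Accrual is tied to discovery, so the period began on 2011-11-18 rather than on 2010-05-28 when the act occurred.
18 months from 2011-11-18 is 2013-05-18.
The period was tolled for 238 days by the written tolling agreement (2012-03-08 to 2012-11-01), pushing the deadline to 2014-01-11.
The automatic bankruptcy stay from 2013-09-22 to 2014-03-01 tolled the period for 160 days, extending the deadline to 2014-06-20.
Nothing else in the chronology tolls or restarts the period.
The 2014-03-08 filing precedes the 2014-06-20 deadline; the claim is timely.

TIMELY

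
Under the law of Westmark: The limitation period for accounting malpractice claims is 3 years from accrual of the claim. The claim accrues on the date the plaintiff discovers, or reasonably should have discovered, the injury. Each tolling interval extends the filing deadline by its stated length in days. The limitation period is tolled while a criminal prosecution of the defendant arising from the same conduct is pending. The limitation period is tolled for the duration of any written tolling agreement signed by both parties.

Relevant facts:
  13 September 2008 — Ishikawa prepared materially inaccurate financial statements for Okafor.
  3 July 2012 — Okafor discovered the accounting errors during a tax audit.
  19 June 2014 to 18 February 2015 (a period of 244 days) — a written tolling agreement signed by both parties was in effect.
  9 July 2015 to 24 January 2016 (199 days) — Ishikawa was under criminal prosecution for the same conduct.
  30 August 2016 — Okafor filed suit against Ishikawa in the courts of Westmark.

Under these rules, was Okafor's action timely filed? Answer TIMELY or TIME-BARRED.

TIMELY

The claim did not accrue until Okafor discovered the injury on 3 July 2012; the 13 September 2008 act date does not start the clock under the stated rule.
The untolled deadline — 3 years after 3 July 2012 — is 3 July 2015.
Because the written tolling agreement ran from 19 June 2014 to 18 February 2015, the deadline is extended by 244 days to 3 March 2016.
The pending criminal prosecution from 9 July 2015 to 24 January 2016 tolled the period for 199 days, extending the deadline to 18 September 2016.
Filing on 30 August 2016 beat the 18 September 2016 deadline — the action is timely.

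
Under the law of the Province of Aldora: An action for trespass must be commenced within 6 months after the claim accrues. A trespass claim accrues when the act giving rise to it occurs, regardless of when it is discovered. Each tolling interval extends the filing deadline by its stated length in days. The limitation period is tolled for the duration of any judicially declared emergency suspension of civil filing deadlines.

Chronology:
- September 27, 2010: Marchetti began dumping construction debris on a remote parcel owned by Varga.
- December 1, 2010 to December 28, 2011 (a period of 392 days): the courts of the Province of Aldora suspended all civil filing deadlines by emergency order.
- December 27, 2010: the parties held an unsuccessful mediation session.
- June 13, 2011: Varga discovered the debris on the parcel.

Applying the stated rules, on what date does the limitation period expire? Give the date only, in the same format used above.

The claim accrued on September 27, 2010, when the wrongful act occurred; under the stated occurrence rule the June 13, 2011 discovery does not delay accrual.
The untolled deadline — 6 months after September 27, 2010 — is March 27, 2011.
The period was tolled for 392 days by the emergency suspension of filing deadlines (December 1, 2010 to December 28, 2011), pushing the deadline to April 22, 2012.
The other events in the timeline have no effect on the limitation period under the stated rules.

April 22, 2012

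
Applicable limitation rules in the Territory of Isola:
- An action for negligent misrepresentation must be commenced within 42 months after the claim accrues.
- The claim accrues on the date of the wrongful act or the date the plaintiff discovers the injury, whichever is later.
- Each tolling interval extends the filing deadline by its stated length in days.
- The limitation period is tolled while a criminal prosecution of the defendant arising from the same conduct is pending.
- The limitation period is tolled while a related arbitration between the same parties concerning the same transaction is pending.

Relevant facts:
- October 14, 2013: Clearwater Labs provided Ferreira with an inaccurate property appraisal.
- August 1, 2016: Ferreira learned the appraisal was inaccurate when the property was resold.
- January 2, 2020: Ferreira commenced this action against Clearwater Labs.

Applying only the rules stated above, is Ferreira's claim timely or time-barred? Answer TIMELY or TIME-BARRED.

TIMELY

The claim accrued on August 1, 2016 — the later of the October 14, 2013 act and the August 1, 2016 discovery.
The untolled deadline — 42 months after August 1, 2016 — is February 1, 2020.
Filing on January 2, 2020 beat the February 1, 2020 deadline — the action is timely.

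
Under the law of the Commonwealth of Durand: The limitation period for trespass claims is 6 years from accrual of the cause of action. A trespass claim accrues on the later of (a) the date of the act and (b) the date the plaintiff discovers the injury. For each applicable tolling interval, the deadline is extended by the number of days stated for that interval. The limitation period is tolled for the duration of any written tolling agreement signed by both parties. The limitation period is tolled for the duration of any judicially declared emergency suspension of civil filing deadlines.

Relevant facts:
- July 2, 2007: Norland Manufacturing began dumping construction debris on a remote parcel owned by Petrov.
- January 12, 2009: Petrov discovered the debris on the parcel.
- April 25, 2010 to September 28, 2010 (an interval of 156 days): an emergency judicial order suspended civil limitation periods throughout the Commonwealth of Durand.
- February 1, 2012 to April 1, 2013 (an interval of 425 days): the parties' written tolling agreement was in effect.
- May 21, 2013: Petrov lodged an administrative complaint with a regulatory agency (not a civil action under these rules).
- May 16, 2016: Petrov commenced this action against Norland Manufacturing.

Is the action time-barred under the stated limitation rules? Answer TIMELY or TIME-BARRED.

Taking the later of the act (July 2, 2007) and discovery (January 12, 2009), the claim accrued on January 12, 2009.
Adding the 6 years base period to January 12, 2009 gives a deadline of January 12, 2015, before any tolling.
The emergency suspension of filing deadlines from April 25, 2010 to September 28, 2010 tolled the period for 156 days, extending the deadline to June 17, 2015.
The written tolling agreement from February 1, 2012 to April 1, 2013 tolled the period for 425 days, extending the deadline to August 15, 2016.
None of the other events listed affects the running of the period under the stated rules.
Petrov filed on May 16, 2016, before the August 15, 2016 deadline, so the action is timely.

TIMELY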